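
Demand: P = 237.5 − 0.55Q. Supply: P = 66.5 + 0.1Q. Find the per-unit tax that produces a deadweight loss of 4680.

78

Competitive equilibrium: 237.5 − 0.55Q = 66.5 + 0.1Q → Q* = 263.0769, P* = 92.8077.
A tax t gives ΔQ = t/0.65 and wedge t, so DWL = t²/1.3.
t²/1.3 = 4680 → t² = 6084 → t = 78.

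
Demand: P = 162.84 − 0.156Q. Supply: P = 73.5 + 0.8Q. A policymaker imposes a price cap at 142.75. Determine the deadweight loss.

Competitive equilibrium: 162.84 − 0.156Q = 73.5 + 0.8Q → Q* = 93.4519, P* = 148.2615.
At the ceiling P = 142.75, quantity supplied = (142.75 − 73.5)/0.8 = 86.5625.
Willingness to pay at Q' = 86.5625: 162.84 − 0.156·86.5625 = 149.3363.
ΔQ = 93.4519 − 86.5625 = 6.8894; wedge = 149.3363 − 142.75 = 6.5863.
The triangle = ½ × 6.8894 × 6.5863 = 22.69.

22.69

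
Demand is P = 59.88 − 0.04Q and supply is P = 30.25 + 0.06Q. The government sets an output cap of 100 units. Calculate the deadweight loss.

Competitive equilibrium: 59.88 − 0.04Q = 30.25 + 0.06Q → Q* = 296.3, P* = 48.028.
At Q = 100: demand price = 59.88 − 0.04·100 = 55.88; supply price = 30.25 + 0.06·100 = 36.25.
ΔQ = 296.3 − 100 = 196.3; wedge = 55.88 − 36.25 = 19.63.
Deadweight loss = ½ × 196.3 × 19.63 = 1926.68.

1926.68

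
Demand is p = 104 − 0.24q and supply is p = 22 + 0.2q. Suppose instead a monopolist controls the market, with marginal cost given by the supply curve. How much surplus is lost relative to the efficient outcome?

951.81

Competitive equilibrium: 104 − 0.24q = 22 + 0.2q → q* = 186.3636, p* = 59.2727.
Marginal revenue: MR = 104 − 0.48q. Set MR = MC: 104 − 0.48q = 22 + 0.2q → q_m = 120.5882.
Price p_m = 104 − 0.24·120.5882 = 75.0588; MC(q_m) = 22 + 0.2·120.5882 = 46.1176.
Competitive q* = 186.3636, so Δq = 65.7754; wedge = 75.0588 − 46.1176 = 28.9412.
DWL = ½ × 65.7754 × 28.9412 = 951.81.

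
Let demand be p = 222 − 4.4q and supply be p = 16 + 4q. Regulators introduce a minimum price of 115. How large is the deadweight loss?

Competitive equilibrium: 222 − 4.4q = 16 + 4q → q* = 24.5238, p* = 114.0952.
At the floor p = 115, quantity demanded = (222 − 115)/4.4 = 24.3182.
Sellers' marginal cost at q' = 24.3182: 16 + 4·24.3182 = 113.2728.
Δq = 24.5238 − 24.3182 = 0.2056; wedge = 115 − 113.2728 = 1.7272.
DWL = ½ × 0.2056 × 1.7272 = 0.18.

0.18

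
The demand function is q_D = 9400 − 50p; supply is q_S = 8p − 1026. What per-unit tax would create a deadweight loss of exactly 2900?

In inverse form: demand p = 188 − 0.02q, supply p = 128.25 + 0.125q.
Competitive equilibrium: 188 − 0.02q = 128.25 + 0.125q → q* = 412.069, p* = 179.7586.
A tax t gives Δq = t/0.145 and wedge t, so DWL = t²/0.29.
t²/0.29 = 2900 → t² = 841 → t = 29.

29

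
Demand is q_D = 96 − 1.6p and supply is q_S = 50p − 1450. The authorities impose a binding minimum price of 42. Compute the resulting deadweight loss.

119.66

In inverse form: demand p = 60 − 0.625q, supply p = 29 + 0.02q.
Competitive equilibrium: 60 − 0.625q = 29 + 0.02q → q* = 48.062, p* = 29.9612.
At the floor p = 42, quantity demanded = (60 − 42)/0.625 = 28.8.
Sellers' marginal cost at q' = 28.8: 29 + 0.02·28.8 = 29.576.
Δq = 48.062 − 28.8 = 19.262; wedge = 42 − 29.576 = 12.424.
Deadweight loss = ½ × 19.262 × 12.424 = 119.66.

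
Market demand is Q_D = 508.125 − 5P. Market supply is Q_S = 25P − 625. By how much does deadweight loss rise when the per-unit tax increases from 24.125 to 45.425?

3086.28

In inverse form: demand P = 101.625 − 0.2Q, supply P = 25 + 0.04Q.
Competitive equilibrium: 101.625 − 0.2Q = 25 + 0.04Q → Q* = 319.2708, P* = 37.7708.
For a per-unit tax t: ΔQ = t/0.24, so DWL = ½·t·(t/0.24) = t²/0.48.
At t = 24.125: DWL = 1212.533. At t = 45.425: DWL = 4298.814.
Increase = 4298.814 − 1212.533 = 3086.28.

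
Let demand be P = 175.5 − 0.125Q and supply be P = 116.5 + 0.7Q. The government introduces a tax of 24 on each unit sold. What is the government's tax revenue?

1018.18

Competitive equilibrium: 175.5 − 0.125Q = 116.5 + 0.7Q → Q* = 71.5152, P* = 166.5606.
With the tax, the buyer price exceeds the seller price by 24: (175.5 − 0.125Q) − (116.5 + 0.7Q) = 24 → Q' = 42.4242.
Tax revenue = 24 × 42.4242 = 1018.18.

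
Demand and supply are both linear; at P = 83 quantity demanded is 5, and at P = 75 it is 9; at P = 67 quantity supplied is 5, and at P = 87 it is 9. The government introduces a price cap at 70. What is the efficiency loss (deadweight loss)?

Demand slope = (75 − 83)/(9 − 5) = −2, so P = 93 − 2Q.
Supply slope = (87 − 67)/(9 − 5) = 5, so P = 42 + 5Q.
Competitive equilibrium: 93 − 2Q = 42 + 5Q → Q* = 7.2857, P* = 78.4286.
At the ceiling P = 70, quantity supplied = (70 − 42)/5 = 5.6.
Willingness to pay at Q' = 5.6: 93 − 2·5.6 = 81.8.
ΔQ = 7.2857 − 5.6 = 1.6857; wedge = 81.8 − 70 = 11.8.
DWL = ½ × 1.6857 × 11.8 = 9.95.

9.95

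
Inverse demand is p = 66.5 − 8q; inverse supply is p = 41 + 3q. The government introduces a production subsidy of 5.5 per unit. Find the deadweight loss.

Competitive equilibrium: 66.5 − 8q = 41 + 3q → q* = 2.3182, p* = 47.9545.
The subsidy lowers effective supply by 5.5: p = 35.5 + 3q.
New quantity: 66.5 − 8q = 35.5 + 3q → q' = 2.8182.
Overproduction Δq = 2.8182 − 2.3182 = 0.5; wedge = subsidy = 5.5.
Welfare loss = ½ × 0.5 × 5.5 = 1.375.

1.375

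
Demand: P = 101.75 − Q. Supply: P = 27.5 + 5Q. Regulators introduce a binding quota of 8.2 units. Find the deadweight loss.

Competitive equilibrium: 101.75 − Q = 27.5 + 5Q → Q* = 12.375, P* = 89.375.
At Q = 8.2: demand price = 101.75 − 1·8.2 = 93.55; supply price = 27.5 + 5·8.2 = 68.5.
ΔQ = 12.375 − 8.2 = 4.175; wedge = 93.55 − 68.5 = 25.05.
Welfare loss = ½ × 4.175 × 25.05 = 52.29.

52.29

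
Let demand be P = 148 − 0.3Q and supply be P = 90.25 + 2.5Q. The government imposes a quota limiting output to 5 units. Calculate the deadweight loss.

Competitive equilibrium: 148 − 0.3Q = 90.25 + 2.5Q → Q* = 20.625, P* = 141.8125.
At Q = 5: demand price = 148 − 0.3·5 = 146.5; supply price = 90.25 + 2.5·5 = 102.75.
ΔQ = 20.625 − 5 = 15.625; wedge = 146.5 − 102.75 = 43.75.
Welfare loss = ½ × 15.625 × 43.75 = 341.80.

341.80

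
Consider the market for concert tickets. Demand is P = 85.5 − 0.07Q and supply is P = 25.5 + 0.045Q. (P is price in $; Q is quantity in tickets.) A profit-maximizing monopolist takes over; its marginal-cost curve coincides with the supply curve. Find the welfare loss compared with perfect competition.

$2240.92

Competitive equilibrium: 85.5 − 0.07Q = 25.5 + 0.045Q → Q* = 521.7391, P* = 48.9783.
Marginal revenue: MR = 85.5 − 0.14Q. Set MR = MC: 85.5 − 0.14Q = 25.5 + 0.045Q → Q_m = 324.3243.
Price P_m = 85.5 − 0.07·324.3243 = 62.7973; MC(Q_m) = 25.5 + 0.045·324.3243 = 40.0946.
Competitive Q* = 521.7391, so ΔQ = 197.4148; wedge = 62.7973 − 40.0946 = 22.7027.
Deadweight loss = ½ × 197.4148 × 22.7027 = $2240.92.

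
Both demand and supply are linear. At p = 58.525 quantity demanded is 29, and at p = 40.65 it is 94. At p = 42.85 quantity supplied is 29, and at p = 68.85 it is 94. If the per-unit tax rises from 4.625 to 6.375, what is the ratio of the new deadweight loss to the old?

1.900

Demand slope = (40.65 − 58.525)/(94 − 29) = −0.275, so p = 66.5 − 0.275q.
Supply slope = (68.85 − 42.85)/(94 − 29) = 0.4, so p = 31.25 + 0.4q.
Competitive equilibrium: 66.5 − 0.275q = 31.25 + 0.4q → q* = 52.2222, p* = 52.1389.
For a per-unit tax t: Δq = t/0.675, so DWL = ½·t·(t/0.675) = t²/1.35.
At t = 4.625: DWL = 15.845. At t = 6.375: DWL = 30.104.
Ratio = (6.375/4.625)² = 1.900.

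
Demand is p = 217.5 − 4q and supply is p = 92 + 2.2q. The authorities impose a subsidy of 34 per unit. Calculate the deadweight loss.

Competitive equilibrium: 217.5 − 4q = 92 + 2.2q → q* = 20.2419, p* = 136.5323.
The subsidy lowers effective supply by 34: p = 58 + 2.2q.
New quantity: 217.5 − 4q = 58 + 2.2q → q' = 25.7258.
Overproduction Δq = 25.7258 − 20.2419 = 5.4839; wedge = subsidy = 34.
Welfare loss = ½ × 5.4839 × 34 = 93.23.

93.23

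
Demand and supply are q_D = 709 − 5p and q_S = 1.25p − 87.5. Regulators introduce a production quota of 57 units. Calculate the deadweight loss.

In inverse form: demand p = 141.8 − 0.2q, supply p = 70 + 0.8q.
Competitive equilibrium: 141.8 − 0.2q = 70 + 0.8q → q* = 71.8, p* = 127.44.
At q = 57: demand price = 141.8 − 0.2·57 = 130.4; supply price = 70 + 0.8·57 = 115.6.
Δq = 71.8 − 57 = 14.8; wedge = 130.4 − 115.6 = 14.8.
Deadweight loss = ½ × 14.8 × 14.8 = 109.52.

109.52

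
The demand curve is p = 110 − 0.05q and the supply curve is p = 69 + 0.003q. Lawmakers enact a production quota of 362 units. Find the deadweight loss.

Competitive equilibrium: 110 − 0.05q = 69 + 0.003q → q* = 773.5849, p* = 71.3208.
At q = 362: demand price = 110 − 0.05·362 = 91.9; supply price = 69 + 0.003·362 = 70.086.
Δq = 773.5849 − 362 = 411.5849; wedge = 91.9 − 70.086 = 21.814.
Deadweight loss = ½ × 411.5849 × 21.814 = 4489.16.

4489.16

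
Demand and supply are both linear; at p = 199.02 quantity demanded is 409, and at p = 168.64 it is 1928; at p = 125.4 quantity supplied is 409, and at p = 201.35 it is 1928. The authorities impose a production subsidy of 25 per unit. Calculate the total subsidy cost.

Demand slope = (168.64 − 199.02)/(1928 − 409) = −0.02, so p = 207.2 − 0.02q.
Supply slope = (201.35 − 125.4)/(1928 − 409) = 0.05, so p = 104.95 + 0.05q.
Competitive equilibrium: 207.2 − 0.02q = 104.95 + 0.05q → q* = 1460.7143, p* = 177.9857.
The subsidy lowers effective supply by 25: p = 79.95 + 0.05q.
New quantity: 207.2 − 0.02q = 79.95 + 0.05q → q' = 1817.8571.
Total subsidy cost = 25 × 1817.8571 = 45446.43.

45446.43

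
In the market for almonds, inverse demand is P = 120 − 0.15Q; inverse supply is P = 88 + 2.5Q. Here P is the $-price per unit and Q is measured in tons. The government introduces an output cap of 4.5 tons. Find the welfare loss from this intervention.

Competitive equilibrium: 120 − 0.15Q = 88 + 2.5Q → Q* = 12.0755, P* = 118.1887.
At Q = 4.5: demand price = 120 − 0.15·4.5 = 119.325; supply price = 88 + 2.5·4.5 = 99.25.
ΔQ = 12.0755 − 4.5 = 7.5755; wedge = 119.325 − 99.25 = 20.075.
The triangle = ½ × 7.5755 × 20.075 = $76.04.

$76.04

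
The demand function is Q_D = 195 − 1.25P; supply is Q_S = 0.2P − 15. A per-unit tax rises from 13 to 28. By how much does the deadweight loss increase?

In inverse form: demand P = 156 − 0.8Q, supply P = 75 + 5Q.
Competitive equilibrium: 156 − 0.8Q = 75 + 5Q → Q* = 13.9655, P* = 144.8276.
For a per-unit tax t: ΔQ = t/5.8, so DWL = ½·t·(t/5.8) = t²/11.6.
At t = 13: DWL = 14.569. At t = 28: DWL = 67.586.
Increase = 67.586 − 14.569 = 53.02.

53.02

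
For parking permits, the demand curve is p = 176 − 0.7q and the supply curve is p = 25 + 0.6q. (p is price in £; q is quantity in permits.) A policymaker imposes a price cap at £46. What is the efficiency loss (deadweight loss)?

Competitive equilibrium: 176 − 0.7q = 25 + 0.6q → q* = 116.15385, p* = 94.69231.
At the ceiling p = 46, quantity supplied = (46 − 25)/0.6 = 35.
Willingness to pay at q' = 35: 176 − 0.7·35 = 151.5.
Δq = 116.15385 − 35 = 81.15385; wedge = 151.5 − 46 = 105.5.
Welfare loss = ½ × 81.15385 × 105.5 = £4280.87.

£4280.87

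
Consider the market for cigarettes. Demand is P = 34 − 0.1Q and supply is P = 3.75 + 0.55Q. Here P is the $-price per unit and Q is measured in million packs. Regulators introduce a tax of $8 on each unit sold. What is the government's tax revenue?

$273.85 million

Competitive equilibrium: 34 − 0.1Q = 3.75 + 0.55Q → Q* = 46.5385, P* = 29.3462.
With the tax, the buyer price exceeds the seller price by 8: (34 − 0.1Q) − (3.75 + 0.55Q) = 8 → Q' = 34.2308.
Tax revenue = 8 × 34.2308 = $273.85 million.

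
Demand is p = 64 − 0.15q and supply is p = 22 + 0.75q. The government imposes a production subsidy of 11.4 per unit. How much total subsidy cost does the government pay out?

676.40

Competitive equilibrium: 64 − 0.15q = 22 + 0.75q → q* = 46.6667, p* = 57.
The subsidy lowers effective supply by 11.4: p = 10.6 + 0.75q.
New quantity: 64 − 0.15q = 10.6 + 0.75q → q' = 59.3333.
Total subsidy cost = 11.4 × 59.3333 = 676.40.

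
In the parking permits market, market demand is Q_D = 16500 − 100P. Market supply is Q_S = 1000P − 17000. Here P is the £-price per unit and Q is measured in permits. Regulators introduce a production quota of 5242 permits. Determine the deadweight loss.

In inverse form: demand P = 165 − 0.01Q, supply P = 17 + 0.001Q.
Competitive equilibrium: 165 − 0.01Q = 17 + 0.001Q → Q* = 13454.5455, P* = 30.4545.
At Q = 5242: demand price = 165 − 0.01·5242 = 112.58; supply price = 17 + 0.001·5242 = 22.242.
ΔQ = 13454.5455 − 5242 = 8212.5455; wedge = 112.58 − 22.242 = 90.338.
Deadweight loss = ½ × 8212.5455 × 90.338 = £370952.47.

£370952.47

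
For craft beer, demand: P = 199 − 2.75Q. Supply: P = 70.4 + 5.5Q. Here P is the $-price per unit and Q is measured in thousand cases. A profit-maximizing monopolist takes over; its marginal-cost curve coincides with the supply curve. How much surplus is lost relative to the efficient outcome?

$62.64 thousand

Competitive equilibrium: 199 − 2.75Q = 70.4 + 5.5Q → Q* = 15.5879, P* = 156.1333.
Marginal revenue: MR = 199 − 5.5Q. Set MR = MC: 199 − 5.5Q = 70.4 + 5.5Q → Q_m = 11.6909.
Price P_m = 199 − 2.75·11.6909 = 166.85; MC(Q_m) = 70.4 + 5.5·11.6909 = 134.7.
Competitive Q* = 15.5879, so ΔQ = 3.897; wedge = 166.85 − 134.7 = 32.15.
The triangle = ½ × 3.897 × 32.15 = $62.64 thousand.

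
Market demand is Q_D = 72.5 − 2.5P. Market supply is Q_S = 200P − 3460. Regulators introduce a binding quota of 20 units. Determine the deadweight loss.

In inverse form: demand P = 29 − 0.4Q, supply P = 17.3 + 0.005Q.
Competitive equilibrium: 29 − 0.4Q = 17.3 + 0.005Q → Q* = 28.8889, P* = 17.4444.
At Q = 20: demand price = 29 − 0.4·20 = 21; supply price = 17.3 + 0.005·20 = 17.4.
ΔQ = 28.8889 − 20 = 8.8889; wedge = 21 − 17.4 = 3.6.
Deadweight loss = ½ × 8.8889 × 3.6 = 16.

16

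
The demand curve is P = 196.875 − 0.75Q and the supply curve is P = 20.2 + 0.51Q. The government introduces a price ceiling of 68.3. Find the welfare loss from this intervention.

Competitive equilibrium: 196.875 − 0.75Q = 20.2 + 0.51Q → Q* = 140.2183, P* = 91.7113.
At the ceiling P = 68.3, quantity supplied = (68.3 − 20.2)/0.51 = 94.3137.
Willingness to pay at Q' = 94.3137: 196.875 − 0.75·94.3137 = 126.1397.
ΔQ = 140.2183 − 94.3137 = 45.9046; wedge = 126.1397 − 68.3 = 57.8397.
The triangle = ½ × 45.9046 × 57.8397 = 1327.55.

1327.55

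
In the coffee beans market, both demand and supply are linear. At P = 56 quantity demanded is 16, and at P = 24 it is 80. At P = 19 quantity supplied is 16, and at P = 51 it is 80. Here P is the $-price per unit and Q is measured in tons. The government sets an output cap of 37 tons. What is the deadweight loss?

$128

Demand slope = (24 − 56)/(80 − 16) = −0.5, so P = 64 − 0.5Q.
Supply slope = (51 − 19)/(80 − 16) = 0.5, so P = 11 + 0.5Q.
Competitive equilibrium: 64 − 0.5Q = 11 + 0.5Q → Q* = 53, P* = 37.5.
At Q = 37: demand price = 64 − 0.5·37 = 45.5; supply price = 11 + 0.5·37 = 29.5.
ΔQ = 53 − 37 = 16; wedge = 45.5 − 29.5 = 16.
The triangle = ½ × 16 × 16 = $128.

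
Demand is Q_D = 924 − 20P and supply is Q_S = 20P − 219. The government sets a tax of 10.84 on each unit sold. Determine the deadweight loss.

587.528

In inverse form: demand P = 46.2 − 0.05Q, supply P = 10.95 + 0.05Q.
Competitive equilibrium: 46.2 − 0.05Q = 10.95 + 0.05Q → Q* = 352.5, P* = 28.575.
With the tax, the buyer price exceeds the seller price by 10.84: (46.2 − 0.05Q) − (10.95 + 0.05Q) = 10.84 → Q' = 244.1.
ΔQ = 352.5 − 244.1 = 108.4; the wedge equals the tax, 10.84.
Deadweight loss = ½ × 108.4 × 10.84 = 587.528.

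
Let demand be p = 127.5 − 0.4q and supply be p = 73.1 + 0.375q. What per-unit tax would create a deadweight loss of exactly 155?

15.5

Competitive equilibrium: 127.5 − 0.4q = 73.1 + 0.375q → q* = 70.1935, p* = 99.4226.
A tax t gives Δq = t/0.775 and wedge t, so DWL = t²/1.55.
t²/1.55 = 155 → t² = 240.25 → t = 15.5.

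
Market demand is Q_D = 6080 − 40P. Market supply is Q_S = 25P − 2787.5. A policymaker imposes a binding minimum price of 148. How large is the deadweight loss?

6969.31

In inverse form: demand P = 152 − 0.025Q, supply P = 111.5 + 0.04Q.
Competitive equilibrium: 152 − 0.025Q = 111.5 + 0.04Q → Q* = 623.0769, P* = 136.4231.
At the floor P = 148, quantity demanded = (152 − 148)/0.025 = 160.
Sellers' marginal cost at Q' = 160: 111.5 + 0.04·160 = 117.9.
ΔQ = 623.0769 − 160 = 463.0769; wedge = 148 − 117.9 = 30.1.
DWL = ½ × 463.0769 × 30.1 = 6969.31.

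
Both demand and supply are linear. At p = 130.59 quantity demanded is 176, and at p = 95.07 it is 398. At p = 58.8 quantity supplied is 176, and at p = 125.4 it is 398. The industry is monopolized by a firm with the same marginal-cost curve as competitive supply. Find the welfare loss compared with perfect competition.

1689.01

Demand slope = (95.07 − 130.59)/(398 − 176) = −0.16, so p = 158.75 − 0.16q.
Supply slope = (125.4 − 58.8)/(398 − 176) = 0.3, so p = 6 + 0.3q.
Competitive equilibrium: 158.75 − 0.16q = 6 + 0.3q → q* = 332.06522, p* = 105.61957.
Marginal revenue: MR = 158.75 − 0.32q. Set MR = MC: 158.75 − 0.32q = 6 + 0.3q → q_m = 246.37097.
Price p_m = 158.75 − 0.16·246.37097 = 119.33064; MC(q_m) = 6 + 0.3·246.37097 = 79.91129.
Competitive q* = 332.06522, so Δq = 85.69425; wedge = 119.33064 − 79.91129 = 39.41935.
The triangle = ½ × 85.69425 × 39.41935 = 1689.01.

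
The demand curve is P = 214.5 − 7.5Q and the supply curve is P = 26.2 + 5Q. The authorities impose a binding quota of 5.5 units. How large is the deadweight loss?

571.69

Competitive equilibrium: 214.5 − 7.5Q = 26.2 + 5Q → Q* = 15.064, P* = 101.52.
At Q = 5.5: demand price = 214.5 − 7.5·5.5 = 173.25; supply price = 26.2 + 5·5.5 = 53.7.
ΔQ = 15.064 − 5.5 = 9.564; wedge = 173.25 − 53.7 = 119.55.
The triangle = ½ × 9.564 × 119.55 = 571.69.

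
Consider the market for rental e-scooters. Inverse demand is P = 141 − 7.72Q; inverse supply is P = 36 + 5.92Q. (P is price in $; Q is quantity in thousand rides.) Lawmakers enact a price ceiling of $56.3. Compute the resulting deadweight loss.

$124.28 thousand

Competitive equilibrium: 141 − 7.72Q = 36 + 5.92Q → Q* = 7.6979, P* = 81.5718.
At the ceiling P = 56.3, quantity supplied = (56.3 − 36)/5.92 = 3.4291.
Willingness to pay at Q' = 3.4291: 141 − 7.72·3.4291 = 114.5273.
ΔQ = 7.6979 − 3.4291 = 4.2688; wedge = 114.5273 − 56.3 = 58.2273.
Deadweight loss = ½ × 4.2688 × 58.2273 = $124.28 thousand.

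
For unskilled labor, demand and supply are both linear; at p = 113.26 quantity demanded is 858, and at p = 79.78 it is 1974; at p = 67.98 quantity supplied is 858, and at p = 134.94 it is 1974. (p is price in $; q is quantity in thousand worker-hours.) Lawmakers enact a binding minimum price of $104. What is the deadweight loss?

$1701.39 thousand

Demand slope = (79.78 − 113.26)/(1974 − 858) = −0.03, so p = 139 − 0.03q.
Supply slope = (134.94 − 67.98)/(1974 − 858) = 0.06, so p = 16.5 + 0.06q.
Competitive equilibrium: 139 − 0.03q = 16.5 + 0.06q → q* = 1361.1111, p* = 98.1667.
At the floor p = 104, quantity demanded = (139 − 104)/0.03 = 1166.6667.
Sellers' marginal cost at q' = 1166.6667: 16.5 + 0.06·1166.6667 = 86.5.
Δq = 1361.1111 − 1166.6667 = 194.4444; wedge = 104 − 86.5 = 17.5.
The triangle = ½ × 194.4444 × 17.5 = $1701.39 thousand.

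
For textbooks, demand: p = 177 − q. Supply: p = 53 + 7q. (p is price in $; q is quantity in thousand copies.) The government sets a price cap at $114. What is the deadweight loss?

$184.18 thousand

Competitive equilibrium: 177 − q = 53 + 7q → q* = 15.5, p* = 161.5.
At the ceiling p = 114, quantity supplied = (114 − 53)/7 = 8.7143.
Willingness to pay at q' = 8.7143: 177 − 1·8.7143 = 168.2857.
Δq = 15.5 − 8.7143 = 6.7857; wedge = 168.2857 − 114 = 54.2857.
The triangle = ½ × 6.7857 × 54.2857 = $184.18 thousand.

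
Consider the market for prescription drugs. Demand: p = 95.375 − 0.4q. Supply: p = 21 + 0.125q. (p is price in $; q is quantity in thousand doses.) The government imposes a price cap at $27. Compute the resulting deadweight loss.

$2303.03 thousand

Competitive equilibrium: 95.375 − 0.4q = 21 + 0.125q → q* = 141.6667, p* = 38.7083.
At the ceiling p = 27, quantity supplied = (27 − 21)/0.125 = 48.
Willingness to pay at q' = 48: 95.375 − 0.4·48 = 76.175.
Δq = 141.6667 − 48 = 93.6667; wedge = 76.175 − 27 = 49.175.
Welfare loss = ½ × 93.6667 × 49.175 = $2303.03 thousand.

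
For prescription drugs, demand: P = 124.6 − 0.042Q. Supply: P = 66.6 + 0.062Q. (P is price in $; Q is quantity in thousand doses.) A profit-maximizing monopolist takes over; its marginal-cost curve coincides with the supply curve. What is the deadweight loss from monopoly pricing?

$1338.40 thousand

Competitive equilibrium: 124.6 − 0.042Q = 66.6 + 0.062Q → Q* = 557.6923, P* = 101.1769.
Marginal revenue: MR = 124.6 − 0.084Q. Set MR = MC: 124.6 − 0.084Q = 66.6 + 0.062Q → Q_m = 397.2603.
Price P_m = 124.6 − 0.042·397.2603 = 107.9151; MC(Q_m) = 66.6 + 0.062·397.2603 = 91.2301.
Competitive Q* = 557.6923, so ΔQ = 160.432; wedge = 107.9151 − 91.2301 = 16.685.
Deadweight loss = ½ × 160.432 × 16.685 = $1338.40 thousand.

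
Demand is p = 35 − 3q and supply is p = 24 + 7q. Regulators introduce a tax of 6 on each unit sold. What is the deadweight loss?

Competitive equilibrium: 35 − 3q = 24 + 7q → q* = 1.1, p* = 31.7.
With the tax, the buyer price exceeds the seller price by 6: (35 − 3q) − (24 + 7q) = 6 → q' = 0.5.
Δq = 1.1 − 0.5 = 0.6; the wedge equals the tax, 6.
The triangle = ½ × 0.6 × 6 = 1.80.

1.80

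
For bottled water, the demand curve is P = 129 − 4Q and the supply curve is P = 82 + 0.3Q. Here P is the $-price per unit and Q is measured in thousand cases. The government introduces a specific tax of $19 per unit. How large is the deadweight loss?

Competitive equilibrium: 129 − 4Q = 82 + 0.3Q → Q* = 10.9302, P* = 85.2791.
With the tax, the buyer price exceeds the seller price by 19: (129 − 4Q) − (82 + 0.3Q) = 19 → Q' = 6.5116.
ΔQ = 10.9302 − 6.5116 = 4.4186; the wedge equals the tax, 19.
The triangle = ½ × 4.4186 × 19 = $41.98 thousand.

$41.98 thousand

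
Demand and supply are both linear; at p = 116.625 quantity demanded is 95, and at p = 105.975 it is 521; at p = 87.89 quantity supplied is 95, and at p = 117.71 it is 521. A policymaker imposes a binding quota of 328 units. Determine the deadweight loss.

229.26

Demand slope = (105.975 − 116.625)/(521 − 95) = −0.025, so p = 119 − 0.025q.
Supply slope = (117.71 − 87.89)/(521 − 95) = 0.07, so p = 81.24 + 0.07q.
Competitive equilibrium: 119 − 0.025q = 81.24 + 0.07q → q* = 397.4737, p* = 109.0632.
At q = 328: demand price = 119 − 0.025·328 = 110.8; supply price = 81.24 + 0.07·328 = 104.2.
Δq = 397.4737 − 328 = 69.4737; wedge = 110.8 − 104.2 = 6.6.
Deadweight loss = ½ × 69.4737 × 6.6 = 229.26.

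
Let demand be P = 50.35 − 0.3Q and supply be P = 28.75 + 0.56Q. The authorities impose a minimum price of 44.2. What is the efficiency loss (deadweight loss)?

Competitive equilibrium: 50.35 − 0.3Q = 28.75 + 0.56Q → Q* = 25.1163, P* = 42.8151.
At the floor P = 44.2, quantity demanded = (50.35 − 44.2)/0.3 = 20.5.
Sellers' marginal cost at Q' = 20.5: 28.75 + 0.56·20.5 = 40.23.
ΔQ = 25.1163 − 20.5 = 4.6163; wedge = 44.2 − 40.23 = 3.97.
Welfare loss = ½ × 4.6163 × 3.97 = 9.16.

9.16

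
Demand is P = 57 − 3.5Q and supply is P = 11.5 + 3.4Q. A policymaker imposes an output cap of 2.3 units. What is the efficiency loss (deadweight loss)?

Competitive equilibrium: 57 − 3.5Q = 11.5 + 3.4Q → Q* = 6.5942, P* = 33.9203.
At Q = 2.3: demand price = 57 − 3.5·2.3 = 48.95; supply price = 11.5 + 3.4·2.3 = 19.32.
ΔQ = 6.5942 − 2.3 = 4.2942; wedge = 48.95 − 19.32 = 29.63.
DWL = ½ × 4.2942 × 29.63 = 63.62.

63.62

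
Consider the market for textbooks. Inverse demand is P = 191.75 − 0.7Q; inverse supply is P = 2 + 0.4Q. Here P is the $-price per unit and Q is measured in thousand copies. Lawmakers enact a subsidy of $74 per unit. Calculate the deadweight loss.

Competitive equilibrium: 191.75 − 0.7Q = 2 + 0.4Q → Q* = 172.5, P* = 71.
The subsidy lowers effective supply by 74: P = 0.4Q − 72.
New quantity: 191.75 − 0.7Q = 0.4Q − 72 → Q' = 239.7727.
Overproduction ΔQ = 239.7727 − 172.5 = 67.2727; wedge = subsidy = 74.
The triangle = ½ × 67.2727 × 74 = $2489.09 thousand.

$2489.09 thousand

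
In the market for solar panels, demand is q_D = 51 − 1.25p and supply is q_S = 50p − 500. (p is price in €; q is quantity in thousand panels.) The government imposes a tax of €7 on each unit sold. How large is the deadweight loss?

In inverse form: demand p = 40.8 − 0.8q, supply p = 10 + 0.02q.
Competitive equilibrium: 40.8 − 0.8q = 10 + 0.02q → q* = 37.561, p* = 10.7512.
With the tax, the buyer price exceeds the seller price by 7: (40.8 − 0.8q) − (10 + 0.02q) = 7 → q' = 29.0244.
Δq = 37.561 − 29.0244 = 8.5366; the wedge equals the tax, 7.
DWL = ½ × 8.5366 × 7 = €29.88 thousand.

€29.88 thousand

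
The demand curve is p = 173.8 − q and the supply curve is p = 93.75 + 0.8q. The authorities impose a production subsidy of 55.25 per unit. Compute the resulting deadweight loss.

Competitive equilibrium: 173.8 − q = 93.75 + 0.8q → q* = 44.47222, p* = 129.32778.
The subsidy lowers effective supply by 55.25: p = 38.5 + 0.8q.
New quantity: 173.8 − q = 38.5 + 0.8q → q' = 75.16667.
Overproduction Δq = 75.16667 − 44.47222 = 30.69445; wedge = subsidy = 55.25.
The triangle = ½ × 30.69445 × 55.25 = 847.93.

847.93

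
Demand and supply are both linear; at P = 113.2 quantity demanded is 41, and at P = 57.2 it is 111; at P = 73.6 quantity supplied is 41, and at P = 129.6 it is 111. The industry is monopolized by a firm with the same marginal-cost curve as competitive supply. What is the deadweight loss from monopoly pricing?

384.27

Demand slope = (57.2 − 113.2)/(111 − 41) = −0.8, so P = 146 − 0.8Q.
Supply slope = (129.6 − 73.6)/(111 − 41) = 0.8, so P = 40.8 + 0.8Q.
Competitive equilibrium: 146 − 0.8Q = 40.8 + 0.8Q → Q* = 65.75, P* = 93.4.
Marginal revenue: MR = 146 − 1.6Q. Set MR = MC: 146 − 1.6Q = 40.8 + 0.8Q → Q_m = 43.8333.
Price P_m = 146 − 0.8·43.8333 = 110.9334; MC(Q_m) = 40.8 + 0.8·43.8333 = 75.8666.
Competitive Q* = 65.75, so ΔQ = 21.9167; wedge = 110.9334 − 75.8666 = 35.0668.
DWL = ½ × 21.9167 × 35.0668 = 384.27.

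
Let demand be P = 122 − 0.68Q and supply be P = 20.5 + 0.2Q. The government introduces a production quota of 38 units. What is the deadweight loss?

Competitive equilibrium: 122 − 0.68Q = 20.5 + 0.2Q → Q* = 115.3409, P* = 43.5682.
At Q = 38: demand price = 122 − 0.68·38 = 96.16; supply price = 20.5 + 0.2·38 = 28.1.
ΔQ = 115.3409 − 38 = 77.3409; wedge = 96.16 − 28.1 = 68.06.
Deadweight loss = ½ × 77.3409 × 68.06 = 2631.91.

2631.91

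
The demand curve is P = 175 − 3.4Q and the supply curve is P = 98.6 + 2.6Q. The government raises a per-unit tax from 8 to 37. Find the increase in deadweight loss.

Competitive equilibrium: 175 − 3.4Q = 98.6 + 2.6Q → Q* = 12.7333, P* = 131.7067.
For a per-unit tax t: ΔQ = t/6, so DWL = ½·t·(t/6) = t²/12.
At t = 8: DWL = 5.333. At t = 37: DWL = 114.083.
Increase = 114.083 − 5.333 = 108.75.

108.75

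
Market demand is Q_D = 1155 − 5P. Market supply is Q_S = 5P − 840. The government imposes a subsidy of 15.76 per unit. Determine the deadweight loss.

310.472

In inverse form: demand P = 231 − 0.2Q, supply P = 168 + 0.2Q.
Competitive equilibrium: 231 − 0.2Q = 168 + 0.2Q → Q* = 157.5, P* = 199.5.
The subsidy lowers effective supply by 15.76: P = 152.24 + 0.2Q.
New quantity: 231 − 0.2Q = 152.24 + 0.2Q → Q' = 196.9.
Overproduction ΔQ = 196.9 − 157.5 = 39.4; wedge = subsidy = 15.76.
Deadweight loss = ½ × 39.4 × 15.76 = 310.472.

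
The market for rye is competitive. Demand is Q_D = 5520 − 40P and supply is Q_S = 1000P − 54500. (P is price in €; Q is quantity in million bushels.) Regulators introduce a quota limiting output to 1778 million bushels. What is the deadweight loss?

€26715.42 million

In inverse form: demand P = 138 − 0.025Q, supply P = 54.5 + 0.001Q.
Competitive equilibrium: 138 − 0.025Q = 54.5 + 0.001Q → Q* = 3211.5385, P* = 57.7115.
At Q = 1778: demand price = 138 − 0.025·1778 = 93.55; supply price = 54.5 + 0.001·1778 = 56.278.
ΔQ = 3211.5385 − 1778 = 1433.5385; wedge = 93.55 − 56.278 = 37.272.
Welfare loss = ½ × 1433.5385 × 37.272 = €26715.42 million.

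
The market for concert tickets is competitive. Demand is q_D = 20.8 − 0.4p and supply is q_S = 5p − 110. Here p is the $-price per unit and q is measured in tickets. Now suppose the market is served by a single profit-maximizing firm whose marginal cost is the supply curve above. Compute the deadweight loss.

In inverse form: demand p = 52 − 2.5q, supply p = 22 + 0.2q.
Competitive equilibrium: 52 − 2.5q = 22 + 0.2q → q* = 11.1111, p* = 24.2222.
Marginal revenue: MR = 52 − 5q. Set MR = MC: 52 − 5q = 22 + 0.2q → q_m = 5.7692.
Price p_m = 52 − 2.5·5.7692 = 37.577; MC(q_m) = 22 + 0.2·5.7692 = 23.1538.
Competitive q* = 11.1111, so Δq = 5.3419; wedge = 37.577 − 23.1538 = 14.4232.
Welfare loss = ½ × 5.3419 × 14.4232 = $38.52.

$38.52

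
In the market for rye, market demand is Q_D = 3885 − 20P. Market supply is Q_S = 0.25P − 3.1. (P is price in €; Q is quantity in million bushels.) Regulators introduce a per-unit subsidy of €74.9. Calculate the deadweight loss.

In inverse form: demand P = 194.25 − 0.05Q, supply P = 12.4 + 4Q.
Competitive equilibrium: 194.25 − 0.05Q = 12.4 + 4Q → Q* = 44.90123, P* = 192.00494.
The subsidy lowers effective supply by 74.9: P = 4Q − 62.5.
New quantity: 194.25 − 0.05Q = 4Q − 62.5 → Q' = 63.39506.
Overproduction ΔQ = 63.39506 − 44.90123 = 18.49383; wedge = subsidy = 74.9.
The triangle = ½ × 18.49383 × 74.9 = €692.59 million.

€692.59 million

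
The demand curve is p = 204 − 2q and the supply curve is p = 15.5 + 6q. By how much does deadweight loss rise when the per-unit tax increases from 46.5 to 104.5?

547.375

Competitive equilibrium: 204 − 2q = 15.5 + 6q → q* = 23.5625, p* = 156.875.
For a per-unit tax t: Δq = t/8, so DWL = ½·t·(t/8) = t²/16.
At t = 46.5: DWL = 135.141. At t = 104.5: DWL = 682.516.
Increase = 682.516 − 135.141 = 547.375.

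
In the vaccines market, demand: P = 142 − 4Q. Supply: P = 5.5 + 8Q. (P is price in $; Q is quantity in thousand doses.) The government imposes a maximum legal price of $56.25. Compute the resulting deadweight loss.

Competitive equilibrium: 142 − 4Q = 5.5 + 8Q → Q* = 11.375, P* = 96.5.
At the ceiling P = 56.25, quantity supplied = (56.25 − 5.5)/8 = 6.3438.
Willingness to pay at Q' = 6.3438: 142 − 4·6.3438 = 116.6248.
ΔQ = 11.375 − 6.3438 = 5.0312; wedge = 116.6248 − 56.25 = 60.3748.
DWL = ½ × 5.0312 × 60.3748 = $151.88 thousand.

$151.88 thousand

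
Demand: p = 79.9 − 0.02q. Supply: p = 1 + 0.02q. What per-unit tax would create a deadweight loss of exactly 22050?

Competitive equilibrium: 79.9 − 0.02q = 1 + 0.02q → q* = 1972.5, p* = 40.45.
A tax t gives Δq = t/0.04 and wedge t, so DWL = t²/0.08.
t²/0.08 = 22050 → t² = 1764 → t = 42.

42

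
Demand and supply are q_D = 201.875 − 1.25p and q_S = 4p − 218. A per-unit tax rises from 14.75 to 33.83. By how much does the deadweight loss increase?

In inverse form: demand p = 161.5 − 0.8q, supply p = 54.5 + 0.25q.
Competitive equilibrium: 161.5 − 0.8q = 54.5 + 0.25q → q* = 101.9048, p* = 79.9762.
For a per-unit tax t: Δq = t/1.05, so DWL = ½·t·(t/1.05) = t²/2.1.
At t = 14.75: DWL = 103.601. At t = 33.83: DWL = 544.985.
Increase = 544.985 − 103.601 = 441.384.

441.384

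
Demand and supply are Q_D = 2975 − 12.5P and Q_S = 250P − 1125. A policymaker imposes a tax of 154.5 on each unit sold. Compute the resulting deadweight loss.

In inverse form: demand P = 238 − 0.08Q, supply P = 4.5 + 0.004Q.
Competitive equilibrium: 238 − 0.08Q = 4.5 + 0.004Q → Q* = 2779.7619, P* = 15.619.
With the tax, the buyer price exceeds the seller price by 154.5: (238 − 0.08Q) − (4.5 + 0.004Q) = 154.5 → Q' = 940.4762.
ΔQ = 2779.7619 − 940.4762 = 1839.2857; the wedge equals the tax, 154.5.
Deadweight loss = ½ × 1839.2857 × 154.5 = 142084.82.

142084.82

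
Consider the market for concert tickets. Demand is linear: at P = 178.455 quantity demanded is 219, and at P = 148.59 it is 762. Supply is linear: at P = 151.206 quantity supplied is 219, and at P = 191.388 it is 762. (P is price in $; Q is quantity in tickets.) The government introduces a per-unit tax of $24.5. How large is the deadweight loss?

Demand slope = (148.59 − 178.455)/(762 − 219) = −0.055, so P = 190.5 − 0.055Q.
Supply slope = (191.388 − 151.206)/(762 − 219) = 0.074, so P = 135 + 0.074Q.
Competitive equilibrium: 190.5 − 0.055Q = 135 + 0.074Q → Q* = 430.2326, P* = 166.8372.
With the tax, the buyer price exceeds the seller price by 24.5: (190.5 − 0.055Q) − (135 + 0.074Q) = 24.5 → Q' = 240.3101.
ΔQ = 430.2326 − 240.3101 = 189.9225; the wedge equals the tax, 24.5.
Welfare loss = ½ × 189.9225 × 24.5 = $2326.55.

$2326.55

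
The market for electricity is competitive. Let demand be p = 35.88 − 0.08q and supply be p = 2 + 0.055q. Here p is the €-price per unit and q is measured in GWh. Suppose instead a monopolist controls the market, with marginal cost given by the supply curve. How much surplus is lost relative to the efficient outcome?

€588.61

Competitive equilibrium: 35.88 − 0.08q = 2 + 0.055q → q* = 250.963, p* = 15.803.
Marginal revenue: MR = 35.88 − 0.16q. Set MR = MC: 35.88 − 0.16q = 2 + 0.055q → q_m = 157.5814.
Price p_m = 35.88 − 0.08·157.5814 = 23.2735; MC(q_m) = 2 + 0.055·157.5814 = 10.667.
Competitive q* = 250.963, so Δq = 93.3816; wedge = 23.2735 − 10.667 = 12.6065.
The triangle = ½ × 93.3816 × 12.6065 = €588.61.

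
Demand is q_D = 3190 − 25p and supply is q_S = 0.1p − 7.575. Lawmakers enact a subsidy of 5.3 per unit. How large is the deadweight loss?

In inverse form: demand p = 127.6 − 0.04q, supply p = 75.75 + 10q.
Competitive equilibrium: 127.6 − 0.04q = 75.75 + 10q → q* = 5.1643, p* = 127.3934.
The subsidy lowers effective supply by 5.3: p = 70.45 + 10q.
New quantity: 127.6 − 0.04q = 70.45 + 10q → q' = 5.6922.
Overproduction Δq = 5.6922 − 5.1643 = 0.5279; wedge = subsidy = 5.3.
Welfare loss = ½ × 0.5279 × 5.3 = 1.40.

1.40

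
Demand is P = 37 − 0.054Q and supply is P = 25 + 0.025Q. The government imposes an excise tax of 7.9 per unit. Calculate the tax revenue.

Competitive equilibrium: 37 − 0.054Q = 25 + 0.025Q → Q* = 151.8987, P* = 28.7975.
With the tax, the buyer price exceeds the seller price by 7.9: (37 − 0.054Q) − (25 + 0.025Q) = 7.9 → Q' = 51.8987.
Tax revenue = 7.9 × 51.8987 = 410.

410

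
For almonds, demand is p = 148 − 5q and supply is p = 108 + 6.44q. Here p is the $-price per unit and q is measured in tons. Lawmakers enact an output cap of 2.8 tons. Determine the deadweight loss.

Competitive equilibrium: 148 − 5q = 108 + 6.44q → q* = 3.4965, p* = 130.5175.
At q = 2.8: demand price = 148 − 5·2.8 = 134; supply price = 108 + 6.44·2.8 = 126.032.
Δq = 3.4965 − 2.8 = 0.6965; wedge = 134 − 126.032 = 7.968.
Deadweight loss = ½ × 0.6965 × 7.968 = $2.77.

$2.77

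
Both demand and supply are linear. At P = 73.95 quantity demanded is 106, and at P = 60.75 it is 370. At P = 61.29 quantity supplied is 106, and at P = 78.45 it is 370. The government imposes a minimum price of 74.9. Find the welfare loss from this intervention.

Demand slope = (60.75 − 73.95)/(370 − 106) = −0.05, so P = 79.25 − 0.05Q.
Supply slope = (78.45 − 61.29)/(370 − 106) = 0.065, so P = 54.4 + 0.065Q.
Competitive equilibrium: 79.25 − 0.05Q = 54.4 + 0.065Q → Q* = 216.087, P* = 68.4457.
At the floor P = 74.9, quantity demanded = (79.25 − 74.9)/0.05 = 87.
Sellers' marginal cost at Q' = 87: 54.4 + 0.065·87 = 60.055.
ΔQ = 216.087 − 87 = 129.087; wedge = 74.9 − 60.055 = 14.845.
The triangle = ½ × 129.087 × 14.845 = 958.15.

958.15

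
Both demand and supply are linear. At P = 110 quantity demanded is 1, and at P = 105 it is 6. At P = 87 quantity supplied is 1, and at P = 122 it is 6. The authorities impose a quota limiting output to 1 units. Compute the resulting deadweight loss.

Demand slope = (105 − 110)/(6 − 1) = −1, so P = 111 − Q.
Supply slope = (122 − 87)/(6 − 1) = 7, so P = 80 + 7Q.
Competitive equilibrium: 111 − Q = 80 + 7Q → Q* = 3.875, P* = 107.125.
At Q = 1: demand price = 111 − 1·1 = 110; supply price = 80 + 7·1 = 87.
ΔQ = 3.875 − 1 = 2.875; wedge = 110 − 87 = 23.
Welfare loss = ½ × 2.875 × 23 = 33.06.

33.06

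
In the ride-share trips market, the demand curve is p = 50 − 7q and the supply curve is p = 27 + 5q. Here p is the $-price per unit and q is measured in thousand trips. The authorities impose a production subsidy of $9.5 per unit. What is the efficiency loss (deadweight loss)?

Competitive equilibrium: 50 − 7q = 27 + 5q → q* = 1.9167, p* = 36.5833.
The subsidy lowers effective supply by 9.5: p = 17.5 + 5q.
New quantity: 50 − 7q = 17.5 + 5q → q' = 2.7083.
Overproduction Δq = 2.7083 − 1.9167 = 0.7916; wedge = subsidy = 9.5.
Welfare loss = ½ × 0.7916 × 9.5 = $3.76 thousand.

$3.76 thousand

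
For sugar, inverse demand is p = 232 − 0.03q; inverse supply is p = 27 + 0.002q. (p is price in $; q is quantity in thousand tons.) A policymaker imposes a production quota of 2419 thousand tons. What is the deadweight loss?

Competitive equilibrium: 232 − 0.03q = 27 + 0.002q → q* = 6406.25, p* = 39.8125.
At q = 2419: demand price = 232 − 0.03·2419 = 159.43; supply price = 27 + 0.002·2419 = 31.838.
Δq = 6406.25 − 2419 = 3987.25; wedge = 159.43 − 31.838 = 127.592.
DWL = ½ × 3987.25 × 127.592 = $254370.601 thousand.

$254370.601 thousand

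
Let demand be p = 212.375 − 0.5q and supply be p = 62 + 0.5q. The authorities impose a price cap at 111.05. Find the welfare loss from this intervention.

1366.34

Competitive equilibrium: 212.375 − 0.5q = 62 + 0.5q → q* = 150.375, p* = 137.1875.
At the ceiling p = 111.05, quantity supplied = (111.05 − 62)/0.5 = 98.1.
Willingness to pay at q' = 98.1: 212.375 − 0.5·98.1 = 163.325.
Δq = 150.375 − 98.1 = 52.275; wedge = 163.325 − 111.05 = 52.275.
DWL = ½ × 52.275 × 52.275 = 1366.34.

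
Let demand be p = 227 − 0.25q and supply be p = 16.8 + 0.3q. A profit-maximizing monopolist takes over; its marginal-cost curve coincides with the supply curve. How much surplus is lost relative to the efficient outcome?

Competitive equilibrium: 227 − 0.25q = 16.8 + 0.3q → q* = 382.1818, p* = 131.4545.
Marginal revenue: MR = 227 − 0.5q. Set MR = MC: 227 − 0.5q = 16.8 + 0.3q → q_m = 262.75.
Price p_m = 227 − 0.25·262.75 = 161.3125; MC(q_m) = 16.8 + 0.3·262.75 = 95.625.
Competitive q* = 382.1818, so Δq = 119.4318; wedge = 161.3125 − 95.625 = 65.6875.
Deadweight loss = ½ × 119.4318 × 65.6875 = 3922.59.

3922.59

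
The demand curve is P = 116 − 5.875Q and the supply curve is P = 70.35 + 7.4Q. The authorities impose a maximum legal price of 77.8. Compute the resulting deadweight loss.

Competitive equilibrium: 116 − 5.875Q = 70.35 + 7.4Q → Q* = 3.4388, P* = 95.7971.
At the ceiling P = 77.8, quantity supplied = (77.8 − 70.35)/7.4 = 1.0068.
Willingness to pay at Q' = 1.0068: 116 − 5.875·1.0068 = 110.0851.
ΔQ = 3.4388 − 1.0068 = 2.432; wedge = 110.0851 − 77.8 = 32.2851.
Deadweight loss = ½ × 2.432 × 32.2851 = 39.26.

39.26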